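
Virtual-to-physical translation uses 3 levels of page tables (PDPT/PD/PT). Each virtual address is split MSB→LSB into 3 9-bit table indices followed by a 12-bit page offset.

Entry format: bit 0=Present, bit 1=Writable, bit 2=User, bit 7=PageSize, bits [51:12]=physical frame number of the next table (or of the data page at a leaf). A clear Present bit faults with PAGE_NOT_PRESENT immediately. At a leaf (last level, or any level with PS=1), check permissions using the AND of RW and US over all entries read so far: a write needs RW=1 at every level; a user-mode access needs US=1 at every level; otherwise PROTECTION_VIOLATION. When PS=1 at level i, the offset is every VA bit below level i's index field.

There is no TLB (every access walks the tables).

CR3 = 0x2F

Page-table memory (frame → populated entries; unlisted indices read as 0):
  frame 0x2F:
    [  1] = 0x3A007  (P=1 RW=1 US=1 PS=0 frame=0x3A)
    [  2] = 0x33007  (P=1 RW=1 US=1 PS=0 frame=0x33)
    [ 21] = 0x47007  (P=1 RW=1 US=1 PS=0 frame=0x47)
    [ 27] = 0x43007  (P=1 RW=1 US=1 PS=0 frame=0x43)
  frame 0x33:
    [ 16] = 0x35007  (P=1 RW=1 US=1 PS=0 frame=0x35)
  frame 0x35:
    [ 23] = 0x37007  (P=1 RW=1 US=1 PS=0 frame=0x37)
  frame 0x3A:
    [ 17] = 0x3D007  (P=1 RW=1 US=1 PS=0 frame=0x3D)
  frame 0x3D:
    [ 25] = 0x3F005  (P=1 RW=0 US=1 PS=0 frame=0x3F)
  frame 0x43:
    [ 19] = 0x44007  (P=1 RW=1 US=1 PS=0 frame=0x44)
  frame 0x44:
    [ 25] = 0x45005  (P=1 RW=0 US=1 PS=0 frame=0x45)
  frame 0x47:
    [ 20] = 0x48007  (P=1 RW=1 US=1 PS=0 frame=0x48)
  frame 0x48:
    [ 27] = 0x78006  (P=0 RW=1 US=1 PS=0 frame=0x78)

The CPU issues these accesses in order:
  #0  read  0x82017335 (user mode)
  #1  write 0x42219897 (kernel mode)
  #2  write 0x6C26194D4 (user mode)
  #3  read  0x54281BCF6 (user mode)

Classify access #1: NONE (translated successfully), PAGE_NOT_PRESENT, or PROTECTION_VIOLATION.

Per-access translation:
#0 VA=0x82017335 (r,user):
  L0: frame=0x2F idx=2 entry=0x33007 [P=1 RW=1 US=1 PS=0]
  L1: frame=0x33 idx=16 entry=0x35007 [P=1 RW=1 US=1 PS=0]
  L2: frame=0x35 idx=23 entry=0x37007 [P=1 RW=1 US=1 PS=0]
  ⇒ phys 0x37335  [3 reads]
#1 VA=0x42219897 (w,kernel):
  L0: frame=0x2F idx=1 entry=0x3A007 [P=1 RW=1 US=1 PS=0]
  L1: frame=0x3A idx=17 entry=0x3D007 [P=1 RW=1 US=1 PS=0]
  L2: frame=0x3D idx=25 entry=0x3F005 [P=1 RW=0 US=1 PS=0]
  ⇒ fault: PROTECTION_VIOLATION  — 3 lookups
#2 VA=0x6C26194D4 (w,user):
  L0: frame=0x2F idx=27 entry=0x43007 [P=1 RW=1 US=1 PS=0]
  L1: frame=0x43 idx=19 entry=0x44007 [P=1 RW=1 US=1 PS=0]
  L2: frame=0x44 idx=25 entry=0x45005 [P=1 RW=0 US=1 PS=0]
  ⇒ fault: PROTECTION_VIOLATION  — 3 lookups
#3 VA=0x54281BCF6 (r,user):
  L0: frame=0x2F idx=21 entry=0x47007 [P=1 RW=1 US=1 PS=0]
  L1: frame=0x47 idx=20 entry=0x48007 [P=1 RW=1 US=1 PS=0]
  L2: frame=0x48 idx=27 entry=0x78006 [P=0 RW=1 US=1 PS=0]
  ⇒ fault: PAGE_NOT_PRESENT  — 3 lookups

Access #1 fault: PROTECTION_VIOLATION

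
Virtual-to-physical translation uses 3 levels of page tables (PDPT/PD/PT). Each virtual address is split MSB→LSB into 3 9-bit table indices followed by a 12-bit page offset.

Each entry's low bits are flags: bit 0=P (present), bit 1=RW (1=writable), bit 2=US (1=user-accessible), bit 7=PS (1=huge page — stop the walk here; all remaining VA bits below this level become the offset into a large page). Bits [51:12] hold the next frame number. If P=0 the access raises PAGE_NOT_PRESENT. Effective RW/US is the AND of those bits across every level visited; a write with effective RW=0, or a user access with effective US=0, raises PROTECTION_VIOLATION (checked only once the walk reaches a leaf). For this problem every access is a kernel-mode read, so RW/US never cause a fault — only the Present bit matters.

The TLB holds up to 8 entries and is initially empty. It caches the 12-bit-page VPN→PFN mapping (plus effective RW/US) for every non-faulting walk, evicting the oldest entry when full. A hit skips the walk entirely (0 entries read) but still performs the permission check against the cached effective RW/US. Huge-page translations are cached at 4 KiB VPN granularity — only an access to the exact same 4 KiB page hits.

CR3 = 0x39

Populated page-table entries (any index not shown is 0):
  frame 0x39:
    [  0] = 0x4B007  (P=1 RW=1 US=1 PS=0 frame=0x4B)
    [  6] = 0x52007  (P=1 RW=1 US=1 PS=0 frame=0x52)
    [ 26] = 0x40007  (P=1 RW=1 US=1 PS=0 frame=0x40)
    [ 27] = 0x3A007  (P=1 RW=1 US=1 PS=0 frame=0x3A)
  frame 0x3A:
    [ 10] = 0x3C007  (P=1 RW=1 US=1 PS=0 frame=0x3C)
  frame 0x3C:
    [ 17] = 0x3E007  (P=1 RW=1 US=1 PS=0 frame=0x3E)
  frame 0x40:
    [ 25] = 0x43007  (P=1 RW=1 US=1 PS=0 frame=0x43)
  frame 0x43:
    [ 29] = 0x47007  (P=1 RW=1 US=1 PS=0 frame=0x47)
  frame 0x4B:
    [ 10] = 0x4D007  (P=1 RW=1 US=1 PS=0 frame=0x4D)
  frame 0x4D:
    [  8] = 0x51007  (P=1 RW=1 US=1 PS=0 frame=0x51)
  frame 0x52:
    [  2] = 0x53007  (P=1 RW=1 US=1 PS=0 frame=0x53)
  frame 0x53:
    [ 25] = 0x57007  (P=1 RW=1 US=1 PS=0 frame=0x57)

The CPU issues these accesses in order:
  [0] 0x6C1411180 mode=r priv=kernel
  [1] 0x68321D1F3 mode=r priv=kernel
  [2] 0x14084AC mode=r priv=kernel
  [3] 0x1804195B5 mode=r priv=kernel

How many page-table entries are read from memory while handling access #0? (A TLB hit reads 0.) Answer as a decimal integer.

Walk each access:
#0 VA=0x6C1411180 (r,kernel):
  [0] read 0x39 idx=27: raw=0x3A007 flags P=1 W=1 U=1 S=0
  [1] read 0x3A idx=10: raw=0x3C007 flags P=1 W=1 U=1 S=0
  [2] read 0x3C idx=17: raw=0x3E007 flags P=1 W=1 U=1 S=0
  ⇒ phys 0x3E180  [3 reads]
#1 VA=0x68321D1F3 (r,kernel):
  [0] read 0x39 idx=26: raw=0x40007 flags P=1 W=1 U=1 S=0
  [1] read 0x40 idx=25: raw=0x43007 flags P=1 W=1 U=1 S=0
  [2] read 0x43 idx=29: raw=0x47007 flags P=1 W=1 U=1 S=0
  ⇒ phys 0x471F3  [3 reads]
#2 VA=0x14084AC (r,kernel):
  [0] read 0x39 idx=0: raw=0x4B007 flags P=1 W=1 U=1 S=0
  [1] read 0x4B idx=10: raw=0x4D007 flags P=1 W=1 U=1 S=0
  [2] read 0x4D idx=8: raw=0x51007 flags P=1 W=1 U=1 S=0
  ⇒ phys 0x514AC  [3 reads]
#3 VA=0x1804195B5 (r,kernel):
  [0] read 0x39 idx=6: raw=0x52007 flags P=1 W=1 U=1 S=0
  [1] read 0x52 idx=2: raw=0x53007 flags P=1 W=1 U=1 S=0
  [2] read 0x53 idx=25: raw=0x57007 flags P=1 W=1 U=1 S=0
  ⇒ phys 0x575B5  [3 reads]

Entries read for #0: 3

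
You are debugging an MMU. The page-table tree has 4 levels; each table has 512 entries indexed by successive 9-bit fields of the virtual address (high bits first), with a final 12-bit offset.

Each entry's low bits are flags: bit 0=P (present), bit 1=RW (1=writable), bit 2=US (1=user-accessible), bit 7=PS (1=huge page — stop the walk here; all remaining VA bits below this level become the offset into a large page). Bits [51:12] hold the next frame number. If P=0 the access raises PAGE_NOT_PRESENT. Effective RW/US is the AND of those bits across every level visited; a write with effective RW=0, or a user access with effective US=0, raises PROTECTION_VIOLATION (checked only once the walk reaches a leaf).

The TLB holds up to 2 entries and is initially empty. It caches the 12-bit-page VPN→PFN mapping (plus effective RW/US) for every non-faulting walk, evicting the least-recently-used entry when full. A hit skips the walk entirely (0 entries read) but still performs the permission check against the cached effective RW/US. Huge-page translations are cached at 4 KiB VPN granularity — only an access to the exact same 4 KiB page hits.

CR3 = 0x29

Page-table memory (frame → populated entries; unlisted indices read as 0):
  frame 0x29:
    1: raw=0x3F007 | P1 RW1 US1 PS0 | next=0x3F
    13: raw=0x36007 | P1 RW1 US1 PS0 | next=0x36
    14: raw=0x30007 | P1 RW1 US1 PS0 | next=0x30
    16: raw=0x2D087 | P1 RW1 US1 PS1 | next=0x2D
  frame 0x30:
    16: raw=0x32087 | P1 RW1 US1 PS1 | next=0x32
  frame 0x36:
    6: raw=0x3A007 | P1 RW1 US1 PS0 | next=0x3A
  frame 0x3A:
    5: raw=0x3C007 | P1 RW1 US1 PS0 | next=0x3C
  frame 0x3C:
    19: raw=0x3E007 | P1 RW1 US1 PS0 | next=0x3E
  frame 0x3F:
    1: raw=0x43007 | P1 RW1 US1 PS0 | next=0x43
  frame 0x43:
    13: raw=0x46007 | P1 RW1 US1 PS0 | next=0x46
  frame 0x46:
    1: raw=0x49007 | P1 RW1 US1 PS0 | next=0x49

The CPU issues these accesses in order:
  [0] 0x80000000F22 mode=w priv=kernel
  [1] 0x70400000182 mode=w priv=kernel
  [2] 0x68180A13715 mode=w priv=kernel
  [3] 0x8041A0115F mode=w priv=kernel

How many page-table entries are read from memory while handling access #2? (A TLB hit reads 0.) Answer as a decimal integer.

Walk each access:
#0 VA=0x80000000F22 (w,kernel):
  L0: frame=0x29 idx=16 entry=0x2D087 [P=1 RW=1 US=1 PS=1]
  ⇒ phys 0x2DF22 (huge @L0)  [1 reads]
#1 VA=0x70400000182 (w,kernel):
  L0: frame=0x29 idx=14 entry=0x30007 [P=1 RW=1 US=1 PS=0]
  L1: frame=0x30 idx=16 entry=0x32087 [P=1 RW=1 US=1 PS=1]
  ⇒ phys 0x32182 (huge @L1)  [2 reads]
#2 VA=0x68180A13715 (w,kernel):
  L0: frame=0x29 idx=13 entry=0x36007 [P=1 RW=1 US=1 PS=0]
  L1: frame=0x36 idx=6 entry=0x3A007 [P=1 RW=1 US=1 PS=0]
  L2: frame=0x3A idx=5 entry=0x3C007 [P=1 RW=1 US=1 PS=0]
  L3: frame=0x3C idx=19 entry=0x3E007 [P=1 RW=1 US=1 PS=0]
  ⇒ phys 0x3E715  [4 reads]
#3 VA=0x8041A0115F (w,kernel):
  L0: frame=0x29 idx=1 entry=0x3F007 [P=1 RW=1 US=1 PS=0]
  L1: frame=0x3F idx=1 entry=0x43007 [P=1 RW=1 US=1 PS=0]
  L2: frame=0x43 idx=13 entry=0x46007 [P=1 RW=1 US=1 PS=0]
  L3: frame=0x46 idx=1 entry=0x49007 [P=1 RW=1 US=1 PS=0]
  ⇒ phys 0x4915F  [4 reads]

Entries read for #2: 4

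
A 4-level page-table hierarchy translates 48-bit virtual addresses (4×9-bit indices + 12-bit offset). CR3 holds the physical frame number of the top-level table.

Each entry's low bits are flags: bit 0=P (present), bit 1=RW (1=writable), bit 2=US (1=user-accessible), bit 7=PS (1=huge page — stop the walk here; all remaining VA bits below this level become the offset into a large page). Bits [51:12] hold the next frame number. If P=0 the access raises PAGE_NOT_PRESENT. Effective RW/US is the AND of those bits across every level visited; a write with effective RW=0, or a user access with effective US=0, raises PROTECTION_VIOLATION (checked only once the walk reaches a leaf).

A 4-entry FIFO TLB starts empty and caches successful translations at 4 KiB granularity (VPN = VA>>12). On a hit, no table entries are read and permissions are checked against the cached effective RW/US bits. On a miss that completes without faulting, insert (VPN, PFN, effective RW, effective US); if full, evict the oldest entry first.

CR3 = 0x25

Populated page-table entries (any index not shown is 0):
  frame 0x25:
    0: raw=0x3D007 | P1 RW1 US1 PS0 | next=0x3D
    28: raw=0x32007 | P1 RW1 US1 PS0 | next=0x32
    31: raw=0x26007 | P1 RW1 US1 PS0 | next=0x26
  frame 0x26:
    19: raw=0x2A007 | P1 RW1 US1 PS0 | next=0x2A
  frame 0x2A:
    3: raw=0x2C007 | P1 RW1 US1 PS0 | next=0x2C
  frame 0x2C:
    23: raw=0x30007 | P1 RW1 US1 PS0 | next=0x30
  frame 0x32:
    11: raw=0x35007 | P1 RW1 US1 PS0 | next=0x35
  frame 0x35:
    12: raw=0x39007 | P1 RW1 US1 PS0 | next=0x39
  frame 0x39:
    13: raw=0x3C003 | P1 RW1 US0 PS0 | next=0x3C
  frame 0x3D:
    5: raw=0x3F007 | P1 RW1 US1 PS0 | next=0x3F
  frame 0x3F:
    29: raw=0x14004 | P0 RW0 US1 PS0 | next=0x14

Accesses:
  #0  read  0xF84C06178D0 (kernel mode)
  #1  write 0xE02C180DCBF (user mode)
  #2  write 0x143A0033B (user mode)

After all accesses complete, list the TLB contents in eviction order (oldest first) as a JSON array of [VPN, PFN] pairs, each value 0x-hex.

Walk each access:
#0 VA=0xF84C06178D0 (r,kernel):
  L0: frame=0x25 idx=31 entry=0x26007 [P=1 RW=1 US=1 PS=0]
  L1: frame=0x26 idx=19 entry=0x2A007 [P=1 RW=1 US=1 PS=0]
  L2: frame=0x2A idx=3 entry=0x2C007 [P=1 RW=1 US=1 PS=0]
  L3: frame=0x2C idx=23 entry=0x30007 [P=1 RW=1 US=1 PS=0]
  → PA=0x308D0  (4 entries read)
#1 VA=0xE02C180DCBF (w,user):
  L0: frame=0x25 idx=28 entry=0x32007 [P=1 RW=1 US=1 PS=0]
  L1: frame=0x32 idx=11 entry=0x35007 [P=1 RW=1 US=1 PS=0]
  L2: frame=0x35 idx=12 entry=0x39007 [P=1 RW=1 US=1 PS=0]
  L3: frame=0x39 idx=13 entry=0x3C003 [P=1 RW=1 US=0 PS=0]
  → PROTECTION_VIOLATION  (4 entries read)
#2 VA=0x143A0033B (w,user):
  L0: frame=0x25 idx=0 entry=0x3D007 [P=1 RW=1 US=1 PS=0]
  L1: frame=0x3D idx=5 entry=0x3F007 [P=1 RW=1 US=1 PS=0]
  L2: frame=0x3F idx=29 entry=0x14004 [P=0 RW=0 US=1 PS=0]
  → PAGE_NOT_PRESENT  (3 entries read)

TLB: [["0xF84C0617", "0x30"]]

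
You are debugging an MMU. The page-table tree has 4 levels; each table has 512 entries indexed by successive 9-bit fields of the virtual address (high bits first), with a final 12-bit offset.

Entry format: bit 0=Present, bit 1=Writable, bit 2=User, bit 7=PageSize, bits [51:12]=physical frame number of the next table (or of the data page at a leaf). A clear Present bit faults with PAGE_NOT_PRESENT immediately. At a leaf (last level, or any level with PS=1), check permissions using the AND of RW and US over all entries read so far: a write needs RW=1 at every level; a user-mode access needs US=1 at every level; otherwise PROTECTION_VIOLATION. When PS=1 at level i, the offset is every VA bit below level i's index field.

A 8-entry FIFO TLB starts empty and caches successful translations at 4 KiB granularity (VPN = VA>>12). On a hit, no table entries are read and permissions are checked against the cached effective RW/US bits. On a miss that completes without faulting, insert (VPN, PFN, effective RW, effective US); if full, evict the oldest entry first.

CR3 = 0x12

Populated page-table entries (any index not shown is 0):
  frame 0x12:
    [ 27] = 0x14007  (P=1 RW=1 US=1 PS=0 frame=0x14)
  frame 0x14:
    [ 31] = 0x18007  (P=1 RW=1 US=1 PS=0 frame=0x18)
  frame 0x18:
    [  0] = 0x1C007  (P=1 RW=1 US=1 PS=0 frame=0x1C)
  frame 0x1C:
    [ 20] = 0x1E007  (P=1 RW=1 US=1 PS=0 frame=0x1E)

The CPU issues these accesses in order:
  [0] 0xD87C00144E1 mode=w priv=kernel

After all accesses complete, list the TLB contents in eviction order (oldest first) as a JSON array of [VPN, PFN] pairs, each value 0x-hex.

Walk each access:
#0 VA=0xD87C00144E1 (w,kernel):
  [0] read 0x12 idx=27: raw=0x14007 flags P=1 W=1 U=1 S=0
  [1] read 0x14 idx=31: raw=0x18007 flags P=1 W=1 U=1 S=0
  [2] read 0x18 idx=0: raw=0x1C007 flags P=1 W=1 U=1 S=0
  [3] read 0x1C idx=20: raw=0x1E007 flags P=1 W=1 U=1 S=0
  ✓ 0x1E4E1  — 4 lookups

TLB: [["0xD87C0014", "0x1E"]]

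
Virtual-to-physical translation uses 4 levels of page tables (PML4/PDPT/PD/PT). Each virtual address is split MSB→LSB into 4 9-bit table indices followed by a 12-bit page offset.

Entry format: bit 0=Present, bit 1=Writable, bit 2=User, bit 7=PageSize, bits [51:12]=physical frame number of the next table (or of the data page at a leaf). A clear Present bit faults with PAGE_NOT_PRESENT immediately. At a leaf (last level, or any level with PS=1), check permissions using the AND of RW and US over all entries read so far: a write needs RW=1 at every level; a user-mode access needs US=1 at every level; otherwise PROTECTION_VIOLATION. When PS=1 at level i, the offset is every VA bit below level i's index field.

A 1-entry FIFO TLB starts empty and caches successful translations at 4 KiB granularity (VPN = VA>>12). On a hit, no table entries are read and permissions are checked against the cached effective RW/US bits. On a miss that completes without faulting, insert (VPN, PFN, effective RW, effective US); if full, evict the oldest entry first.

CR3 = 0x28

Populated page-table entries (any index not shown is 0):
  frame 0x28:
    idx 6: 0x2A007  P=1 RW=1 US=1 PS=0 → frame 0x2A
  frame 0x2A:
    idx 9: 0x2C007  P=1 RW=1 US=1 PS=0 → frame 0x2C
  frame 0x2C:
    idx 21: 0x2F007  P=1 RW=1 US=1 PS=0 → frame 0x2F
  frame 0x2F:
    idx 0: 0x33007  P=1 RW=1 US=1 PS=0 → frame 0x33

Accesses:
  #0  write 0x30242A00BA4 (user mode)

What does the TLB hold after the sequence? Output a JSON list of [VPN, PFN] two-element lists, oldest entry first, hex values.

Trace:
#0 VA=0x30242A00BA4 (w,user):
  [0] read 0x28 idx=6: raw=0x2A007 flags P=1 W=1 U=1 S=0
  [1] read 0x2A idx=9: raw=0x2C007 flags P=1 W=1 U=1 S=0
  [2] read 0x2C idx=21: raw=0x2F007 flags P=1 W=1 U=1 S=0
  [3] read 0x2F idx=0: raw=0x33007 flags P=1 W=1 U=1 S=0
  ⇒ phys 0x33BA4  [4 reads]

TLB: [["0x30242A00", "0x33"]]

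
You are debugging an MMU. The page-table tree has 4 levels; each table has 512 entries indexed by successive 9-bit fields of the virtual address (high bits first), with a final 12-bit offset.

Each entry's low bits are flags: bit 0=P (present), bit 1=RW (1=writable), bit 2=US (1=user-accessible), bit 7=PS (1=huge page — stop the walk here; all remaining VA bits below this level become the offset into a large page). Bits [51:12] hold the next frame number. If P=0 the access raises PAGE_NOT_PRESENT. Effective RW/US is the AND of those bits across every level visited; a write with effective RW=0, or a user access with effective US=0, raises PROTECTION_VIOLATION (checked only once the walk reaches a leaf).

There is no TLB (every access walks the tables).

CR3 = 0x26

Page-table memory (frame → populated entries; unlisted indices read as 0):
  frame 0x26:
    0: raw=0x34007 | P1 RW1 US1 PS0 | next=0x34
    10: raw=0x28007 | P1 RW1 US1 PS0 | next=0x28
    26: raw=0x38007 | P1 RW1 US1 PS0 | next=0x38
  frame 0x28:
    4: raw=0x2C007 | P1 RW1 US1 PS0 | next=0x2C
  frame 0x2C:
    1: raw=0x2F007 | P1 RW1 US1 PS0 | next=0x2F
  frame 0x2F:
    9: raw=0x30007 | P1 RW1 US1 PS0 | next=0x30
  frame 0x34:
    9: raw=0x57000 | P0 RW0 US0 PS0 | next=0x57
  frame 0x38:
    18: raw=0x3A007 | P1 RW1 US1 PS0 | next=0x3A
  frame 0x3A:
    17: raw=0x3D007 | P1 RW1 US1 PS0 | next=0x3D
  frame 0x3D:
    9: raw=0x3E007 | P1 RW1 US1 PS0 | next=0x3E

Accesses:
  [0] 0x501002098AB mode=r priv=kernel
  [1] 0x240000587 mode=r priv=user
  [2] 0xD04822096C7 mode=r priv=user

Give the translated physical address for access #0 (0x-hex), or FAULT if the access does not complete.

Trace:
#0 VA=0x501002098AB (r,kernel):
  L0: frame=0x26 idx=10 entry=0x28007 [P=1 RW=1 US=1 PS=0]
  L1: frame=0x28 idx=4 entry=0x2C007 [P=1 RW=1 US=1 PS=0]
  L2: frame=0x2C idx=1 entry=0x2F007 [P=1 RW=1 US=1 PS=0]
  L3: frame=0x2F idx=9 entry=0x30007 [P=1 RW=1 US=1 PS=0]
  → PA=0x308AB  (4 entries read)
#1 VA=0x240000587 (r,user):
  L0: frame=0x26 idx=0 entry=0x34007 [P=1 RW=1 US=1 PS=0]
  L1: frame=0x34 idx=9 entry=0x57000 [P=0 RW=0 US=0 PS=0]
  ⇒ fault: PAGE_NOT_PRESENT  — 2 lookups
#2 VA=0xD04822096C7 (r,user):
  L0: frame=0x26 idx=26 entry=0x38007 [P=1 RW=1 US=1 PS=0]
  L1: frame=0x38 idx=18 entry=0x3A007 [P=1 RW=1 US=1 PS=0]
  L2: frame=0x3A idx=17 entry=0x3D007 [P=1 RW=1 US=1 PS=0]
  L3: frame=0x3D idx=9 entry=0x3E007 [P=1 RW=1 US=1 PS=0]
  → PA=0x3E6C7  (4 entries read)

Access #0 PA: 0x308AB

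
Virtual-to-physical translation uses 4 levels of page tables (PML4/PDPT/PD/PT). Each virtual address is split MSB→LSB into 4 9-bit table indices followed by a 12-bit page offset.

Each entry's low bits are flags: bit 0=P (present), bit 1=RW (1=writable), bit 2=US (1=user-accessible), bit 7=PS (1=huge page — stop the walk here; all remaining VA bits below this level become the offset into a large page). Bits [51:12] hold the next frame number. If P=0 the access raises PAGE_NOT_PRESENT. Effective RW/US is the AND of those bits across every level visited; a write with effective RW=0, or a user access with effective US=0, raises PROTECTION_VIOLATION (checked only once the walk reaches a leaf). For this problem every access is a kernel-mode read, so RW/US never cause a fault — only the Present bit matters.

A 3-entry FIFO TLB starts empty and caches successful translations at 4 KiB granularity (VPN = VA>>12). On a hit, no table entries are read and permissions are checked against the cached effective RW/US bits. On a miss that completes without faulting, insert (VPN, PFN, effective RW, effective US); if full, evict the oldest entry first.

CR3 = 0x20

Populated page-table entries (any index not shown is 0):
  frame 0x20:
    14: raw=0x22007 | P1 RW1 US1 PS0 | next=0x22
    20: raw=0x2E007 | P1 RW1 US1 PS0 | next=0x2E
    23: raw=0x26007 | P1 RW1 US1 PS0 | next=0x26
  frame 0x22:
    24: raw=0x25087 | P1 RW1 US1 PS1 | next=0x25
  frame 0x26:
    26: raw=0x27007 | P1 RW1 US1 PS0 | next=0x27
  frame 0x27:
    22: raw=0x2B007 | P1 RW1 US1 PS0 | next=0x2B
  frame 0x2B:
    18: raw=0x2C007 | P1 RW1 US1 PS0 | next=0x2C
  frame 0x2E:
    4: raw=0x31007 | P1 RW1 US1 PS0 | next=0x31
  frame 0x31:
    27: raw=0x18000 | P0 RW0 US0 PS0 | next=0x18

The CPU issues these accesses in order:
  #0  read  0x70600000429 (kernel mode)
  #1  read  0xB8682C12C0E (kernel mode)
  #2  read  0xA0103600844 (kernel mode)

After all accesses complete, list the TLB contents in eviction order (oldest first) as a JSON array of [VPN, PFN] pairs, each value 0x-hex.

Walk each access:
#0 VA=0x70600000429 (r,kernel):
  [0] read 0x20 idx=14: raw=0x22007 flags P=1 W=1 U=1 S=0
  [1] read 0x22 idx=24: raw=0x25087 flags P=1 W=1 U=1 S=1
  → PA=0x25429 (huge @L1)  (2 entries read)
#1 VA=0xB8682C12C0E (r,kernel):
  [0] read 0x20 idx=23: raw=0x26007 flags P=1 W=1 U=1 S=0
  [1] read 0x26 idx=26: raw=0x27007 flags P=1 W=1 U=1 S=0
  [2] read 0x27 idx=22: raw=0x2B007 flags P=1 W=1 U=1 S=0
  [3] read 0x2B idx=18: raw=0x2C007 flags P=1 W=1 U=1 S=0
  → PA=0x2CC0E  (4 entries read)
#2 VA=0xA0103600844 (r,kernel):
  [0] read 0x20 idx=20: raw=0x2E007 flags P=1 W=1 U=1 S=0
  [1] read 0x2E idx=4: raw=0x31007 flags P=1 W=1 U=1 S=0
  [2] read 0x31 idx=27: raw=0x18000 flags P=0 W=0 U=0 S=0
  ⇒ fault: PAGE_NOT_PRESENT  — 3 lookups

TLB: [["0x70600000", "0x25"], ["0xB8682C12", "0x2C"]]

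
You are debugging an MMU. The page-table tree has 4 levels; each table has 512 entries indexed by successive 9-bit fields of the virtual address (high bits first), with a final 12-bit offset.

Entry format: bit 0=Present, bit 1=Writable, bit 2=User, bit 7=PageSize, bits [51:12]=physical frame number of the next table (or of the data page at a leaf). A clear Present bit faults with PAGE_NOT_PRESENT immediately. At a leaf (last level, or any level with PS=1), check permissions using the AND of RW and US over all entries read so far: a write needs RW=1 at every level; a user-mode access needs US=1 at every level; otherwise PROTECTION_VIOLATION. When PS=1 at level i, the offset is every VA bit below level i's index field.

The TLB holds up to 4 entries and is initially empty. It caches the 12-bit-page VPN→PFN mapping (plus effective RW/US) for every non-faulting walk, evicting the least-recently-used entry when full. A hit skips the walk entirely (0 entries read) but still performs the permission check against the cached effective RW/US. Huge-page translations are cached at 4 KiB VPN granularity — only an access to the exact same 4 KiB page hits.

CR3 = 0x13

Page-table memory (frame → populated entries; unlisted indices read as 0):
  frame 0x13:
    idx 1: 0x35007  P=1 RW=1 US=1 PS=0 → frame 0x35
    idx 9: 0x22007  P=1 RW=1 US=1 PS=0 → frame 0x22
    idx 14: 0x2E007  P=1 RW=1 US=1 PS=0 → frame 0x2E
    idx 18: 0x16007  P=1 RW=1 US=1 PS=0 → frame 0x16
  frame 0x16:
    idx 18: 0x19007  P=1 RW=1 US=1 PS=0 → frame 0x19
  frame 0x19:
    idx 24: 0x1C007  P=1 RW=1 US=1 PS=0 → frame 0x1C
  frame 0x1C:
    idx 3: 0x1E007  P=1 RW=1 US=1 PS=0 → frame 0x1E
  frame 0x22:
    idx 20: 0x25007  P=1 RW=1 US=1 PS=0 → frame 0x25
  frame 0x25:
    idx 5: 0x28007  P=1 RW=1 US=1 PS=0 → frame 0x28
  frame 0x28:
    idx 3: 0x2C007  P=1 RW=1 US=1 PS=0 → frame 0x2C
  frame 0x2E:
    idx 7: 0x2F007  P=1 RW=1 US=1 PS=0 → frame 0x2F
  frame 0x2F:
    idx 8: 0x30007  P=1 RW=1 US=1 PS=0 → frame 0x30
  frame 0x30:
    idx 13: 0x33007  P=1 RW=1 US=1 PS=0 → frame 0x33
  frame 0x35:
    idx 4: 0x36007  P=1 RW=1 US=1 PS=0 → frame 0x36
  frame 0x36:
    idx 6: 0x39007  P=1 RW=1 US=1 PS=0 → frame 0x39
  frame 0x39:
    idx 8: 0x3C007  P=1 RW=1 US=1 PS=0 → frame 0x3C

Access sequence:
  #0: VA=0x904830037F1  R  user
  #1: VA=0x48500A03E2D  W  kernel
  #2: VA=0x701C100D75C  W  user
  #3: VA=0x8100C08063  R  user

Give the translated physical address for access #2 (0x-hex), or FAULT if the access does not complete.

Walk each access:
#0 VA=0x904830037F1 (r,user):
  L0 @0x13[18] → 0x16007  P=1,RW=1,US=1,PS=0
  L1 @0x16[18] → 0x19007  P=1,RW=1,US=1,PS=0
  L2 @0x19[24] → 0x1C007  P=1,RW=1,US=1,PS=0
  L3 @0x1C[3] → 0x1E007  P=1,RW=1,US=1,PS=0
  ⇒ phys 0x1E7F1  [4 reads]
#1 VA=0x48500A03E2D (w,kernel):
  L0 @0x13[9] → 0x22007  P=1,RW=1,US=1,PS=0
  L1 @0x22[20] → 0x25007  P=1,RW=1,US=1,PS=0
  L2 @0x25[5] → 0x28007  P=1,RW=1,US=1,PS=0
  L3 @0x28[3] → 0x2C007  P=1,RW=1,US=1,PS=0
  ⇒ phys 0x2CE2D  [4 reads]
#2 VA=0x701C100D75C (w,user):
  L0 @0x13[14] → 0x2E007  P=1,RW=1,US=1,PS=0
  L1 @0x2E[7] → 0x2F007  P=1,RW=1,US=1,PS=0
  L2 @0x2F[8] → 0x30007  P=1,RW=1,US=1,PS=0
  L3 @0x30[13] → 0x33007  P=1,RW=1,US=1,PS=0
  ⇒ phys 0x3375C  [4 reads]
#3 VA=0x8100C08063 (r,user):
  L0 @0x13[1] → 0x35007  P=1,RW=1,US=1,PS=0
  L1 @0x35[4] → 0x36007  P=1,RW=1,US=1,PS=0
  L2 @0x36[6] → 0x39007  P=1,RW=1,US=1,PS=0
  L3 @0x39[8] → 0x3C007  P=1,RW=1,US=1,PS=0
  ⇒ phys 0x3C063  [4 reads]

Access #2 PA: 0x3375C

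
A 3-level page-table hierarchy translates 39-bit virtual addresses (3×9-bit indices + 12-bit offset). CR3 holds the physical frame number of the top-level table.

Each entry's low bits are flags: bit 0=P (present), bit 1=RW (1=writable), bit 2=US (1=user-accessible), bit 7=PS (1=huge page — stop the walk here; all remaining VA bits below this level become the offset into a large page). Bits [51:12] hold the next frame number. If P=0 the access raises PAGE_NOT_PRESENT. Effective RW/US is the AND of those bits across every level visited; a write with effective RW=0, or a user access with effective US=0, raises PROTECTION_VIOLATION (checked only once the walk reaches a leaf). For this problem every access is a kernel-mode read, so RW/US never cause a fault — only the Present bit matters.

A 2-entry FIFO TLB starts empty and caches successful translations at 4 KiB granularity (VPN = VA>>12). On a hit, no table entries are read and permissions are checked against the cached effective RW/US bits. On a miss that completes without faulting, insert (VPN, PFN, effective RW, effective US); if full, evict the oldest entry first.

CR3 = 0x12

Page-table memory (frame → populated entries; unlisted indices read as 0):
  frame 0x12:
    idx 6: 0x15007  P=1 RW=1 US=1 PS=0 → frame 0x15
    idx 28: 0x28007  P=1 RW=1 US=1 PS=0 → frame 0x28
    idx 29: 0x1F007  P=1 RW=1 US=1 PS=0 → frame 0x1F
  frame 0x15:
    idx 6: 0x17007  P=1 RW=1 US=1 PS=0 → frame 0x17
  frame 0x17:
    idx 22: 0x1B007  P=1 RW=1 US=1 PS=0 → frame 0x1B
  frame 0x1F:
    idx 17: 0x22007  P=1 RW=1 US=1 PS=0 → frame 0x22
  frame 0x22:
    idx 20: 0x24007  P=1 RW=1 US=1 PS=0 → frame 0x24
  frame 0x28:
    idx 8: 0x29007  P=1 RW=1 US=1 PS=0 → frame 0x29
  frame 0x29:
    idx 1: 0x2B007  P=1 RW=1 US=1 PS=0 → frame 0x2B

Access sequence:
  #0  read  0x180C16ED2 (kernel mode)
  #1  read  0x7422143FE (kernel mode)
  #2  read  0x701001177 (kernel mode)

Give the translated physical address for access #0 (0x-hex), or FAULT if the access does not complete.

Walk each access:
#0 VA=0x180C16ED2 (r,kernel):
  lvl0: tbl 0x12, slot 6 ⇒ 0x15007 (P1/RW1/US1/PS0)
  lvl1: tbl 0x15, slot 6 ⇒ 0x17007 (P1/RW1/US1/PS0)
  lvl2: tbl 0x17, slot 22 ⇒ 0x1B007 (P1/RW1/US1/PS0)
  → PA=0x1BED2  (3 entries read)
#1 VA=0x7422143FE (r,kernel):
  lvl0: tbl 0x12, slot 29 ⇒ 0x1F007 (P1/RW1/US1/PS0)
  lvl1: tbl 0x1F, slot 17 ⇒ 0x22007 (P1/RW1/US1/PS0)
  lvl2: tbl 0x22, slot 20 ⇒ 0x24007 (P1/RW1/US1/PS0)
  → PA=0x243FE  (3 entries read)
#2 VA=0x701001177 (r,kernel):
  lvl0: tbl 0x12, slot 28 ⇒ 0x28007 (P1/RW1/US1/PS0)
  lvl1: tbl 0x28, slot 8 ⇒ 0x29007 (P1/RW1/US1/PS0)
  lvl2: tbl 0x29, slot 1 ⇒ 0x2B007 (P1/RW1/US1/PS0)
  → PA=0x2B177  (3 entries read)

Access #0 PA: 0x1BED2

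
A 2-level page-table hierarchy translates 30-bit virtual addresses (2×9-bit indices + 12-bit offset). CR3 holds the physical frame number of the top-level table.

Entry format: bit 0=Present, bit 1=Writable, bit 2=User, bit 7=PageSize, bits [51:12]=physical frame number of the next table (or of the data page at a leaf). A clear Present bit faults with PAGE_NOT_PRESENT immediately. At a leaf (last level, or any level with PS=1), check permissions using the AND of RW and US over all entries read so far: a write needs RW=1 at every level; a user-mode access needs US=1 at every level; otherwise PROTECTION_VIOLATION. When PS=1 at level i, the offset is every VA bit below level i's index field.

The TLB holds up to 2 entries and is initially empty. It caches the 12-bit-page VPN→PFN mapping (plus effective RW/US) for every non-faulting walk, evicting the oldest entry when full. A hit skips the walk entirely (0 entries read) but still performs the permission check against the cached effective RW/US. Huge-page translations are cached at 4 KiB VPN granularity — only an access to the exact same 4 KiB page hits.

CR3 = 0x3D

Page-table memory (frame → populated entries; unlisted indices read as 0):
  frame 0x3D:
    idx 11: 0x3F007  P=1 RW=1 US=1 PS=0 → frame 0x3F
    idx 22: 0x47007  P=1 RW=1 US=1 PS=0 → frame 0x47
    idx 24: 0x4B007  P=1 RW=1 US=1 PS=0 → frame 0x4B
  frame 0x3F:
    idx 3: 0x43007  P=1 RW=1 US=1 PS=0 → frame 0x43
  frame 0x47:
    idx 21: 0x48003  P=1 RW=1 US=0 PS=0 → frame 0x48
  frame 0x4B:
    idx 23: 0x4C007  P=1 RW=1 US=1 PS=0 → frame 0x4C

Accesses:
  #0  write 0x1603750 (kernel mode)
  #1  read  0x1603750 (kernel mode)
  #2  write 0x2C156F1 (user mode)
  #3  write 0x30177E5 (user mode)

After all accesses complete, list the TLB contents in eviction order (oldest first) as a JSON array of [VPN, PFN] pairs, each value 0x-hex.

Trace:
#0 VA=0x1603750 (w,kernel):
  [0] read 0x3D idx=11: raw=0x3F007 flags P=1 W=1 U=1 S=0
  [1] read 0x3F idx=3: raw=0x43007 flags P=1 W=1 U=1 S=0
  ⇒ phys 0x43750  [2 reads]
#1 VA=0x1603750 (r,kernel):
  TLB hit vpn=0x1603 → PA=0x43750
#2 VA=0x2C156F1 (w,user):
  [0] read 0x3D idx=22: raw=0x47007 flags P=1 W=1 U=1 S=0
  [1] read 0x47 idx=21: raw=0x48003 flags P=1 W=1 U=0 S=0
  ⇒ fault: PROTECTION_VIOLATION  — 2 lookups
#3 VA=0x30177E5 (w,user):
  [0] read 0x3D idx=24: raw=0x4B007 flags P=1 W=1 U=1 S=0
  [1] read 0x4B idx=23: raw=0x4C007 flags P=1 W=1 U=1 S=0
  ⇒ phys 0x4C7E5  [2 reads]

TLB: [["0x1603", "0x43"], ["0x3017", "0x4C"]]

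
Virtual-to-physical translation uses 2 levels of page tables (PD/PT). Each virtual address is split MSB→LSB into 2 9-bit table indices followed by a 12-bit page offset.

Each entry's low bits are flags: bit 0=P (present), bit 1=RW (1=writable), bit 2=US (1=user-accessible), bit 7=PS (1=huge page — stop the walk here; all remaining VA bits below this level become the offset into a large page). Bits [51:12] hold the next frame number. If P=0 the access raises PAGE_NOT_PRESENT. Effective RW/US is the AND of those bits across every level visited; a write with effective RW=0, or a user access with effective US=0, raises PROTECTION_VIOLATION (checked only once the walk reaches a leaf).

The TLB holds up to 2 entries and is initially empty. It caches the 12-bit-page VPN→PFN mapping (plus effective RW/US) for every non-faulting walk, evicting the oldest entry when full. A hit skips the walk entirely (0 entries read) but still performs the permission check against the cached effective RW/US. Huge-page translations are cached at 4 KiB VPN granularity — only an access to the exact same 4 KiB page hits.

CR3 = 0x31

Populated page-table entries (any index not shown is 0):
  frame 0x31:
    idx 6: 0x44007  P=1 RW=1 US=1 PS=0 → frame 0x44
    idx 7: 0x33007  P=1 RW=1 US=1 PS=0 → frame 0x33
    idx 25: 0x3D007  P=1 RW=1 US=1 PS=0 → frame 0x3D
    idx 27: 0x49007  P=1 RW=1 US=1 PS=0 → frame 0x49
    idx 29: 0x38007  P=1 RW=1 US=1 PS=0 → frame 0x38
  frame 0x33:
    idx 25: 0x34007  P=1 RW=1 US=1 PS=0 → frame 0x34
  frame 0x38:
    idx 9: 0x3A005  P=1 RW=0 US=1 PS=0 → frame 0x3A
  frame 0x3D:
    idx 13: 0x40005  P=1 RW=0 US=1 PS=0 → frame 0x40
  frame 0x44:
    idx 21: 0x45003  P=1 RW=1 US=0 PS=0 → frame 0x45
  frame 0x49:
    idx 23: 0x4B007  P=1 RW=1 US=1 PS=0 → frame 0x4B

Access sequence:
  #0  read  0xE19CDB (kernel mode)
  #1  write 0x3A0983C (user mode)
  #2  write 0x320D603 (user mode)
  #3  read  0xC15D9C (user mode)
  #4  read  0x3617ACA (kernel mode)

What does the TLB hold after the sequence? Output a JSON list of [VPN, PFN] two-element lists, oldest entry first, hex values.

Walk each access:
#0 VA=0xE19CDB (r,kernel):
  L0 @0x31[7] → 0x33007  P=1,RW=1,US=1,PS=0
  L1 @0x33[25] → 0x34007  P=1,RW=1,US=1,PS=0
  → PA=0x34CDB  (2 entries read)
#1 VA=0x3A0983C (w,user):
  L0 @0x31[29] → 0x38007  P=1,RW=1,US=1,PS=0
  L1 @0x38[9] → 0x3A005  P=1,RW=0,US=1,PS=0
  → PROTECTION_VIOLATION  (2 entries read)
#2 VA=0x320D603 (w,user):
  L0 @0x31[25] → 0x3D007  P=1,RW=1,US=1,PS=0
  L1 @0x3D[13] → 0x40005  P=1,RW=0,US=1,PS=0
  → PROTECTION_VIOLATION  (2 entries read)
#3 VA=0xC15D9C (r,user):
  L0 @0x31[6] → 0x44007  P=1,RW=1,US=1,PS=0
  L1 @0x44[21] → 0x45003  P=1,RW=1,US=0,PS=0
  → PROTECTION_VIOLATION  (2 entries read)
#4 VA=0x3617ACA (r,kernel):
  L0 @0x31[27] → 0x49007  P=1,RW=1,US=1,PS=0
  L1 @0x49[23] → 0x4B007  P=1,RW=1,US=1,PS=0
  → PA=0x4BACA  (2 entries read)

TLB: [["0xE19", "0x34"], ["0x3617", "0x4B"]]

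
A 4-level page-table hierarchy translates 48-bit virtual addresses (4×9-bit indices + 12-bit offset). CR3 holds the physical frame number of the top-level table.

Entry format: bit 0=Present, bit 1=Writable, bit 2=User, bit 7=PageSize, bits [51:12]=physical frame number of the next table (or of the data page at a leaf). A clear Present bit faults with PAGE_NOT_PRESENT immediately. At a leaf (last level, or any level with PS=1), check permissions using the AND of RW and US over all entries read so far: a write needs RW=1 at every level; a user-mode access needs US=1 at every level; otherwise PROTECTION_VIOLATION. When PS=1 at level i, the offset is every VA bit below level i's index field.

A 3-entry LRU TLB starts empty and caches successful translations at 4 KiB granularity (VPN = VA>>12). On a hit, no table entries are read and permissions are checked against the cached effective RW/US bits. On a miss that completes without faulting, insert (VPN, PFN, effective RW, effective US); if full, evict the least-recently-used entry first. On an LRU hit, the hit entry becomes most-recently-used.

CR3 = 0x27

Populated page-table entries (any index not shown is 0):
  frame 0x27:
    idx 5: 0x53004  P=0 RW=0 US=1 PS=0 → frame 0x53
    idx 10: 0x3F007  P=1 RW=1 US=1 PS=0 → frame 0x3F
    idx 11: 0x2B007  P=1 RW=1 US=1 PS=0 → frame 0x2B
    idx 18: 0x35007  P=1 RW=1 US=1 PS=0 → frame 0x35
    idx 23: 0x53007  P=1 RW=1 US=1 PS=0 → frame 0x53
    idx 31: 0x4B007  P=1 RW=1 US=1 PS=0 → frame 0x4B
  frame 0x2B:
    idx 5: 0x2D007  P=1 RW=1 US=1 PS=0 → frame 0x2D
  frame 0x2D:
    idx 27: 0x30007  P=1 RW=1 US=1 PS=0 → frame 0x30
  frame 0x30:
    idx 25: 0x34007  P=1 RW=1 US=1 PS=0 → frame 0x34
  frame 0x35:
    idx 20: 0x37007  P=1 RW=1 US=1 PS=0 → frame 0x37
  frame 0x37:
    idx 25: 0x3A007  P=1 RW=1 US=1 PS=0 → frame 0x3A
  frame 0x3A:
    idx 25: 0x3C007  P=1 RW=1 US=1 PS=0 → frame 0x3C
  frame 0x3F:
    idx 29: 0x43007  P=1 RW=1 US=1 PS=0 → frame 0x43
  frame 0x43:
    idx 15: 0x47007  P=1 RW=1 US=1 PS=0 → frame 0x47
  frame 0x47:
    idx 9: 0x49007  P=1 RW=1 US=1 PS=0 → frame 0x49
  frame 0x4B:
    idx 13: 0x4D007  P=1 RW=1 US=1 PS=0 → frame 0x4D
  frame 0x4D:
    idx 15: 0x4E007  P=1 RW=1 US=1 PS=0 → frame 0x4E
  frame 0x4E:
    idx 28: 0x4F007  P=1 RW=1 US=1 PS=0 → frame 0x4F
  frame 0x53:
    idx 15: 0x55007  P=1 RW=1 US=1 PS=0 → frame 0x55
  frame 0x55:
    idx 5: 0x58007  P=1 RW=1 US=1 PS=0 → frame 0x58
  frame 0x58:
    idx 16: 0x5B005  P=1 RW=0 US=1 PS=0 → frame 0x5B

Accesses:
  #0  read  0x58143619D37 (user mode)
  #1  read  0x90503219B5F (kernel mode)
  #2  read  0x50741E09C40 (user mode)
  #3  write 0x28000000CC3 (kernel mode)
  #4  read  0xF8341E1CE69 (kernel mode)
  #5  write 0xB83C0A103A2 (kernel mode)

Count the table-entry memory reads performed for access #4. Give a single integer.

Trace:
#0 VA=0x58143619D37 (r,user):
  L0: frame=0x27 idx=11 entry=0x2B007 [P=1 RW=1 US=1 PS=0]
  L1: frame=0x2B idx=5 entry=0x2D007 [P=1 RW=1 US=1 PS=0]
  L2: frame=0x2D idx=27 entry=0x30007 [P=1 RW=1 US=1 PS=0]
  L3: frame=0x30 idx=25 entry=0x34007 [P=1 RW=1 US=1 PS=0]
  ⇒ phys 0x34D37  [4 reads]
#1 VA=0x90503219B5F (r,kernel):
  L0: frame=0x27 idx=18 entry=0x35007 [P=1 RW=1 US=1 PS=0]
  L1: frame=0x35 idx=20 entry=0x37007 [P=1 RW=1 US=1 PS=0]
  L2: frame=0x37 idx=25 entry=0x3A007 [P=1 RW=1 US=1 PS=0]
  L3: frame=0x3A idx=25 entry=0x3C007 [P=1 RW=1 US=1 PS=0]
  ⇒ phys 0x3CB5F  [4 reads]
#2 VA=0x50741E09C40 (r,user):
  L0: frame=0x27 idx=10 entry=0x3F007 [P=1 RW=1 US=1 PS=0]
  L1: frame=0x3F idx=29 entry=0x43007 [P=1 RW=1 US=1 PS=0]
  L2: frame=0x43 idx=15 entry=0x47007 [P=1 RW=1 US=1 PS=0]
  L3: frame=0x47 idx=9 entry=0x49007 [P=1 RW=1 US=1 PS=0]
  ⇒ phys 0x49C40  [4 reads]
#3 VA=0x28000000CC3 (w,kernel):
  L0: frame=0x27 idx=5 entry=0x53004 [P=0 RW=0 US=1 PS=0]
  ⇒ fault: PAGE_NOT_PRESENT  — 1 lookups
#4 VA=0xF8341E1CE69 (r,kernel):
  L0: frame=0x27 idx=31 entry=0x4B007 [P=1 RW=1 US=1 PS=0]
  L1: frame=0x4B idx=13 entry=0x4D007 [P=1 RW=1 US=1 PS=0]
  L2: frame=0x4D idx=15 entry=0x4E007 [P=1 RW=1 US=1 PS=0]
  L3: frame=0x4E idx=28 entry=0x4F007 [P=1 RW=1 US=1 PS=0]
  ⇒ phys 0x4FE69  [4 reads]
#5 VA=0xB83C0A103A2 (w,kernel):
  L0: frame=0x27 idx=23 entry=0x53007 [P=1 RW=1 US=1 PS=0]
  L1: frame=0x53 idx=15 entry=0x55007 [P=1 RW=1 US=1 PS=0]
  L2: frame=0x55 idx=5 entry=0x58007 [P=1 RW=1 US=1 PS=0]
  L3: frame=0x58 idx=16 entry=0x5B005 [P=1 RW=0 US=1 PS=0]
  ⇒ fault: PROTECTION_VIOLATION  — 4 lookups

Entries read for #4: 4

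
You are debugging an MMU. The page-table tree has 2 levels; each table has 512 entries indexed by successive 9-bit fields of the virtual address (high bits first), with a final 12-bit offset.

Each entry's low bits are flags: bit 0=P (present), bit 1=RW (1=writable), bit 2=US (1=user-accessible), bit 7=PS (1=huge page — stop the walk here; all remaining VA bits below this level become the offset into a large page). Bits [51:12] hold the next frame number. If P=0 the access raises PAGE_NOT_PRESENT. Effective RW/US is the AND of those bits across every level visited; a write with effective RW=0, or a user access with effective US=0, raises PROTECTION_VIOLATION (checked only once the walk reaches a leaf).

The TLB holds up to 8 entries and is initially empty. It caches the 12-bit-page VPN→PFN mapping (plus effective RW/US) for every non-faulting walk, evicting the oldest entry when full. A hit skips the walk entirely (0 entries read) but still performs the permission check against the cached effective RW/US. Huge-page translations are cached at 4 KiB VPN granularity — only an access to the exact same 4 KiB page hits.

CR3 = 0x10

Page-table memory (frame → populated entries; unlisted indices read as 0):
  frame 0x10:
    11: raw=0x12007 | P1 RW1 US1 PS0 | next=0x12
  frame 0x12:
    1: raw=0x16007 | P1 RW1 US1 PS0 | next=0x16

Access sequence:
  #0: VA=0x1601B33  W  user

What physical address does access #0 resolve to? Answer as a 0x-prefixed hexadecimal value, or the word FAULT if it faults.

Per-access translation:
#0 VA=0x1601B33 (w,user):
  L0 @0x10[11] → 0x12007  P=1,RW=1,US=1,PS=0
  L1 @0x12[1] → 0x16007  P=1,RW=1,US=1,PS=0
  → PA=0x16B33  (2 entries read)

Access #0 PA: 0x16B33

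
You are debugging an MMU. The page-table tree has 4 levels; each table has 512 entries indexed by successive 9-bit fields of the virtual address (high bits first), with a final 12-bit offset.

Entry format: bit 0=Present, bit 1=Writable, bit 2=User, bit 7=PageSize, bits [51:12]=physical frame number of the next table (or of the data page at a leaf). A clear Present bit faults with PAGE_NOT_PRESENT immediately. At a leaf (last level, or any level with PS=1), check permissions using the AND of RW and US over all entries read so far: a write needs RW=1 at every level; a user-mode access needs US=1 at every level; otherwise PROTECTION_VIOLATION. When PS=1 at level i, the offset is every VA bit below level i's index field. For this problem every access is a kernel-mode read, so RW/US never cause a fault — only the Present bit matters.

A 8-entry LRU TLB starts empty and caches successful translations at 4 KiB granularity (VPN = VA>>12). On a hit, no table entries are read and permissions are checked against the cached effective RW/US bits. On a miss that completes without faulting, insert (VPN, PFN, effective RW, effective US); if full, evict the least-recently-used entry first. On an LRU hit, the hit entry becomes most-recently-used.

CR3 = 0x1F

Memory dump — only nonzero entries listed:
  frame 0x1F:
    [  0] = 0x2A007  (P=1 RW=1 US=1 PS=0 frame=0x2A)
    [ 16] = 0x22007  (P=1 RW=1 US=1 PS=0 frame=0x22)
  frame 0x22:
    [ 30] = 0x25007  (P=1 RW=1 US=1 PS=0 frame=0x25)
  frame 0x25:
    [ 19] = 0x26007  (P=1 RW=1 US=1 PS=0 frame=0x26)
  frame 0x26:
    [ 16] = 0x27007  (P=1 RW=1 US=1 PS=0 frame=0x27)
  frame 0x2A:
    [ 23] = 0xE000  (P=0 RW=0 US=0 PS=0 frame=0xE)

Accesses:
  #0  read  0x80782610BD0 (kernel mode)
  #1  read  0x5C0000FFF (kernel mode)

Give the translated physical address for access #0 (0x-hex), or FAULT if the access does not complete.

Per-access translation:
#0 VA=0x80782610BD0 (r,kernel):
  lvl0: tbl 0x1F, slot 16 ⇒ 0x22007 (P1/RW1/US1/PS0)
  lvl1: tbl 0x22, slot 30 ⇒ 0x25007 (P1/RW1/US1/PS0)
  lvl2: tbl 0x25, slot 19 ⇒ 0x26007 (P1/RW1/US1/PS0)
  lvl3: tbl 0x26, slot 16 ⇒ 0x27007 (P1/RW1/US1/PS0)
  → PA=0x27BD0  (4 entries read)
#1 VA=0x5C0000FFF (r,kernel):
  lvl0: tbl 0x1F, slot 0 ⇒ 0x2A007 (P1/RW1/US1/PS0)
  lvl1: tbl 0x2A, slot 23 ⇒ 0xE000 (P0/RW0/US0/PS0)
  ✗ PAGE_NOT_PRESENT  [2 reads]

Access #0 PA: 0x27BD0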